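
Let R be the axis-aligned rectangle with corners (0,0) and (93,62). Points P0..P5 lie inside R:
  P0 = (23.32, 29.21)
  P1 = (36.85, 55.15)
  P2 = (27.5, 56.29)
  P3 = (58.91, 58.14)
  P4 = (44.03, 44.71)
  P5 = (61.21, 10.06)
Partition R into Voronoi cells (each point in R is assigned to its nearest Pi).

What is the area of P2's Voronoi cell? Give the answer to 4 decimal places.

Area of P2's cell: 563.3184

1. box [0,93]×[0,62]: [(0, 0) (93, 0) (93, 62) (0, 62)]
2. ⊥bis P2·P0 via (25.41,42.75): [(0, 46.6722) (93, 32.317) (93, 62) (0, 62)]  |A|=2093.0021
3. ⊥bis P2·P1 via (32.175,55.72): [(0, 46.6722) (30.4979, 41.9646) (32.9407, 62) (0, 62)]  |A|=563.7215
4. ⊥bis P2·P3 via (43.205,57.215): [(0, 46.6722) (30.4979, 41.9646) (32.9407, 62) (0, 62)]  |A|=563.7215
5. ⊥bis P2·P4 via (35.765,50.5): [(0, 46.6722) (29.8551, 42.0639) (30.648, 43.1956) (32.9407, 62) (0, 62)]  |A|=563.3184
6. ⊥bis P2·P5 via (44.355,33.175): [(0, 46.6722) (29.8551, 42.0639) (30.648, 43.1956) (32.9407, 62) (0, 62)]  |A|=563.3184
7. canonical 5-gon: [(0, 46.6722) (29.8551, 42.0639) (30.648, 43.1956) (32.9407, 62) (0, 62)]
8. shoelace: 563.3184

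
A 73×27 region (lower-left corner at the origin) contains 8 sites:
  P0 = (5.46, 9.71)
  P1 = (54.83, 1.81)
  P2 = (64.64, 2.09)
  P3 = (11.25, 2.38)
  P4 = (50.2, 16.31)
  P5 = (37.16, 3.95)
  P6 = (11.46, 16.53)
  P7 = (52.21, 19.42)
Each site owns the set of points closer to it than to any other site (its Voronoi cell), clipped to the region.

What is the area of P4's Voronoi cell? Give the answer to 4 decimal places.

1. box [0,73]×[0,27]: [(0, 0) (73, 0) (73, 27) (0, 27)]
2. ⊥bis P4·P0 via (27.83,13.01): [(29.7492, 0) (73, 0) (73, 27) (25.7662, 27)]  |A|=1221.5417
3. ⊥bis P4·P1 via (52.515,9.06): [(29.497, 1.7101) (73, 15.6011) (73, 27) (25.7662, 27)]  |A|=845.213
4. ⊥bis P4·P2 via (57.42,9.2): [(29.497, 1.7101) (59.4687, 11.2804) (73, 25.021) (73, 27) (25.7662, 27)]  |A|=781.4808
5. ⊥bis P4·P3 via (30.725,9.345): [(26.7177, 20.5498) (33.0498, 2.8446) (59.4687, 11.2804) (73, 25.021) (73, 27) (25.7662, 27)]  |A|=746.4369
6. ⊥bis P4·P5 via (43.68,10.13): [(46.5113, 7.143) (59.4687, 11.2804) (73, 25.021) (73, 27) (27.6897, 27)]  |A|=537.1034
7. ⊥bis P4·P6 via (30.83,16.42): [(30.871, 23.6437) (46.5113, 7.143) (59.4687, 11.2804) (73, 25.021) (73, 27) (30.8901, 27)]  |A|=531.7327
8. ⊥bis P4·P7 via (51.205,17.865): [(30.871, 23.6437) (46.5113, 7.143) (59.4687, 11.2804) (60.2172, 12.0404) (37.0707, 27) (30.8901, 27)]  |A|=250.3412
9. canonical 6-gon: [(30.871, 23.6437) (46.5113, 7.143) (59.4687, 11.2804) (60.2172, 12.0404) (37.0707, 27) (30.8901, 27)]
10. shoelace: 250.3412

Area of P4's cell: 250.3412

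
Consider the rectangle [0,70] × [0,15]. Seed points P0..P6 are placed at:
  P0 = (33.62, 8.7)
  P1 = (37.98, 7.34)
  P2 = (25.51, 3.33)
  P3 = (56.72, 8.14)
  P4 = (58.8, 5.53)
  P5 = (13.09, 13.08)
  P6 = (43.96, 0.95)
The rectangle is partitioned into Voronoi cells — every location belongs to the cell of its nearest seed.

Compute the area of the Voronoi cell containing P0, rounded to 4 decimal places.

1. box [0,70]×[0,15]: [(0, 0) (70, 0) (70, 15) (0, 15)]
2. ⊥bis P0·P1 via (35.8,8.02): [(0, 0) (33.2983, 0) (37.9772, 15) (0, 15)]  |A|=534.567
3. ⊥bis P0·P2 via (29.565,6.015): [(33.3782, 0.2561) (37.9772, 15) (23.6156, 15)]  |A|=105.8732
4. ⊥bis P0·P3 via (45.17,8.42): [(33.3782, 0.2561) (37.9772, 15) (23.6156, 15)]  |A|=105.8732
5. ⊥bis P0·P4 via (46.21,7.115): [(33.3782, 0.2561) (37.9772, 15) (23.6156, 15)]  |A|=105.8732
6. ⊥bis P0·P5 via (23.355,10.89): [(24.0817, 14.2961) (33.3782, 0.2561) (37.9772, 15) (24.2319, 15)]  |A|=105.6563
7. ⊥bis P0·P6 via (38.79,4.825): [(24.0817, 14.2961) (33.3782, 0.2561) (37.9772, 15) (24.2319, 15)]  |A|=105.6563
8. canonical 4-gon: [(24.0817, 14.2961) (33.3782, 0.2561) (37.9772, 15) (24.2319, 15)]
9. shoelace: 105.6563

Area of P0's cell: 105.6563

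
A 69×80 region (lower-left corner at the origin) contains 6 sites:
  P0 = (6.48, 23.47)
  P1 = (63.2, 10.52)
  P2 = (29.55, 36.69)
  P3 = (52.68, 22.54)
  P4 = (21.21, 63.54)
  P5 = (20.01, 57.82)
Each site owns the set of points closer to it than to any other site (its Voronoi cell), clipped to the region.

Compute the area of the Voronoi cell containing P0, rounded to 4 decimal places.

Area of P0's cell: 961.8861

1. box [0,69]×[0,80]: [(0, 0) (69, 0) (69, 80) (0, 80)]
2. ⊥bis P0·P1 via (34.84,16.995): [(0, 0) (30.9598, 0) (49.225, 80) (0, 80)]  |A|=3207.3901
3. ⊥bis P0·P2 via (18.015,30.08): [(0, 61.5177) (0, 0) (30.9598, 0) (32.1827, 5.3562)]  |A|=1072.8156
4. ⊥bis P0·P3 via (29.58,23.005): [(29.3251, 10.3429) (0, 61.5177) (0, 0) (29.1169, 0)]  |A|=1052.5832
5. ⊥bis P0·P4 via (13.845,43.505): [(29.3251, 10.3429) (9.3818, 45.1457) (0, 48.5945) (0, 0) (29.1169, 0)]  |A|=991.9622
6. ⊥bis P0·P5 via (13.245,40.645): [(29.3251, 10.3429) (11.5865, 41.2983) (0, 45.862) (0, 0) (29.1169, 0)]  |A|=961.8861
7. canonical 5-gon: [(29.3251, 10.3429) (11.5865, 41.2983) (0, 45.862) (0, 0) (29.1169, 0)]
8. shoelace: 961.8861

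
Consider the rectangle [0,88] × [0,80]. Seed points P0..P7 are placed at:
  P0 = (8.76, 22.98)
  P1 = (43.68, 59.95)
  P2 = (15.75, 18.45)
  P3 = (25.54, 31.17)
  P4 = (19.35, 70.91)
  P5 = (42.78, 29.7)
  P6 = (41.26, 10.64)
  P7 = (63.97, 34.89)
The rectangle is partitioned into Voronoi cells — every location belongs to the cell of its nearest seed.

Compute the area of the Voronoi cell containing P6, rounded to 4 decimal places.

1. box [0,88]×[0,80]: [(0, 0) (88, 0) (88, 80) (0, 80)]
2. ⊥bis P6·P0 via (25.01,16.81): [(18.6274, 0) (88, 0) (88, 80) (49.0028, 80)]  |A|=4334.7948
3. ⊥bis P6·P1 via (42.47,35.295): [(32.2196, 35.7981) (18.6274, 0) (88, 0) (88, 33.0605)]  |A|=2163.7667
4. ⊥bis P6·P2 via (28.505,14.545): [(34.9704, 35.6631) (24.052, 0) (88, 0) (88, 33.0605)]  |A|=2016.884
5. ⊥bis P6·P3 via (33.4,20.905): [(51.6074, 34.8466) (29.5495, 17.9566) (24.052, 0) (88, 0) (88, 33.0605)]  |A|=1867.3799
6. ⊥bis P6·P4 via (30.305,40.775): [(51.6074, 34.8466) (29.5495, 17.9566) (24.052, 0) (88, 0) (88, 33.0605)]  |A|=1867.3799
7. ⊥bis P6·P5 via (42.02,20.17): [(33.3437, 20.8619) (29.5495, 17.9566) (24.052, 0) (88, 0) (88, 16.5032)]  |A|=1144.1202
8. ⊥bis P6·P7 via (52.615,22.765): [(56.6301, 19.0049) (33.3437, 20.8619) (29.5495, 17.9566) (24.052, 0) (76.9237, 0)]  |A|=780.0172
9. canonical 5-gon: [(56.6301, 19.0049) (33.3437, 20.8619) (29.5495, 17.9566) (24.052, 0) (76.9237, 0)]
10. shoelace: 780.0172

Area of P6's cell: 780.0172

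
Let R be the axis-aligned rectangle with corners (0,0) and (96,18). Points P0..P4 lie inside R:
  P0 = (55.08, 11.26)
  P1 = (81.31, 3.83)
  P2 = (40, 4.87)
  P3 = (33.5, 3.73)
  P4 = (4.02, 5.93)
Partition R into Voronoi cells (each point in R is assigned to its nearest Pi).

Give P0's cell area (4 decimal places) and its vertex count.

1. box [0,96]×[0,18]: [(0, 0) (96, 0) (96, 18) (0, 18)]
2. ⊥bis P0·P1 via (68.195,7.545): [(0, 0) (66.0578, 0) (71.1565, 18) (0, 18)]  |A|=1234.9287
3. ⊥bis P0·P2 via (47.54,8.065): [(50.9575, 0) (66.0578, 0) (71.1565, 18) (43.3301, 18)]  |A|=386.3402
4. ⊥bis P0·P3 via (44.29,7.495): [(50.9575, 0) (66.0578, 0) (71.1565, 18) (43.3301, 18)]  |A|=386.3402
5. ⊥bis P0·P4 via (29.55,8.595): [(50.9575, 0) (66.0578, 0) (71.1565, 18) (43.3301, 18)]  |A|=386.3402
6. canonical 4-gon: [(50.9575, 0) (66.0578, 0) (71.1565, 18) (43.3301, 18)]
7. shoelace: 386.3402

Area of P0's cell: 386.3402 (4 vertices)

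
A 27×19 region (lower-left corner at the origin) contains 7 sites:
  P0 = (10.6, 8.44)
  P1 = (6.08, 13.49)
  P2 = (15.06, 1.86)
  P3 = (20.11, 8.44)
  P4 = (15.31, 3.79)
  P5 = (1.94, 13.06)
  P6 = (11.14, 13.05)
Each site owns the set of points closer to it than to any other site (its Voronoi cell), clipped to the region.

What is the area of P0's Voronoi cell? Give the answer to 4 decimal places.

1. box [0,27]×[0,19]: [(0, 0) (27, 0) (27, 19) (0, 19)]
2. ⊥bis P0·P1 via (8.34,10.965): [(0, 3.5003) (0, 0) (27, 0) (27, 19) (17.3172, 19)]  |A|=378.7945
3. ⊥bis P0·P2 via (12.83,5.15): [(0, 3.5003) (0, 0) (5.232, 0) (27, 14.7546) (27, 19) (17.3172, 19)]  |A|=218.2057
4. ⊥bis P0·P3 via (15.355,8.44): [(15.355, 17.2438) (0, 3.5003) (0, 0) (5.232, 0) (15.355, 6.8615)]  |A|=124.5332
5. ⊥bis P0·P4 via (12.955,6.115): [(15.355, 8.546) (15.355, 17.2438) (0, 3.5003) (0, 0) (5.232, 0) (10.328, 3.4541)]  |A|=120.2993
6. ⊥bis P0·P5 via (6.27,10.75): [(15.355, 8.546) (15.355, 17.2438) (4.5978, 7.6156) (0.535, 0) (5.232, 0) (10.328, 3.4541)]  |A|=110.2152
7. ⊥bis P0·P6 via (10.87,10.745): [(15.355, 8.546) (15.355, 10.2196) (8.4154, 11.0325) (4.5978, 7.6156) (0.535, 0) (5.232, 0) (10.328, 3.4541)]  |A|=85.843
8. canonical 7-gon: [(15.355, 8.546) (15.355, 10.2196) (8.4154, 11.0325) (4.5978, 7.6156) (0.535, 0) (5.232, 0) (10.328, 3.4541)]
9. shoelace: 85.843

Area of P0's cell: 85.8430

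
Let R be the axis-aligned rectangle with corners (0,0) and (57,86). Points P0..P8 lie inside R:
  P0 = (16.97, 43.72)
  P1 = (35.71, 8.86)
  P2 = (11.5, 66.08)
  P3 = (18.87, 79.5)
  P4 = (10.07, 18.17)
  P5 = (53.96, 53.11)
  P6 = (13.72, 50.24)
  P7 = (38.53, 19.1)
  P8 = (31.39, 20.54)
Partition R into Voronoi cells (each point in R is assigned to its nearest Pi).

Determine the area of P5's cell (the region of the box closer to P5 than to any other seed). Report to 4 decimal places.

Area of P5's cell: 924.4762

1. box [0,57]×[0,86]: [(0, 0) (57, 0) (57, 86) (0, 86)]
2. ⊥bis P5·P0 via (35.465,48.415): [(47.7553, 0) (57, 0) (57, 86) (25.924, 86)]  |A|=1733.7935
3. ⊥bis P5·P1 via (44.835,30.985): [(39.3113, 33.2631) (57, 25.9678) (57, 86) (25.924, 86)]  |A|=1350.3713
4. ⊥bis P5·P2 via (32.73,59.595): [(32.6737, 59.4107) (39.3113, 33.2631) (57, 25.9678) (57, 86) (40.7958, 86)]  |A|=1152.6559
5. ⊥bis P5·P3 via (36.415,66.305): [(33.6611, 62.6433) (32.6737, 59.4107) (39.3113, 33.2631) (57, 25.9678) (57, 86) (51.2269, 86)]  |A|=1030.8369
6. ⊥bis P5·P4 via (32.015,35.64): [(33.6611, 62.6433) (32.6737, 59.4107) (39.3113, 33.2631) (57, 25.9678) (57, 86) (51.2269, 86)]  |A|=1030.8369
7. ⊥bis P5·P6 via (33.84,51.675): [(33.6611, 62.6433) (33.1719, 61.0418) (33.5284, 56.0438) (39.3113, 33.2631) (57, 25.9678) (57, 86) (51.2269, 86)]  |A|=1029.3011
8. ⊥bis P5·P7 via (46.245,36.105): [(33.6611, 62.6433) (33.1719, 61.0418) (33.5284, 56.0438) (37.5935, 40.0301) (57, 31.2256) (57, 86) (51.2269, 86)]  |A|=924.7005
9. ⊥bis P5·P8 via (42.675,36.825): [(33.6611, 62.6433) (33.1719, 61.0418) (33.5284, 56.0438) (37.4961, 40.4138) (38.9151, 39.4305) (57, 31.2256) (57, 86) (51.2269, 86)]  |A|=924.4762
10. canonical 8-gon: [(33.6611, 62.6433) (33.1719, 61.0418) (33.5284, 56.0438) (37.4961, 40.4138) (38.9151, 39.4305) (57, 31.2256) (57, 86) (51.2269, 86)]
11. shoelace: 924.4762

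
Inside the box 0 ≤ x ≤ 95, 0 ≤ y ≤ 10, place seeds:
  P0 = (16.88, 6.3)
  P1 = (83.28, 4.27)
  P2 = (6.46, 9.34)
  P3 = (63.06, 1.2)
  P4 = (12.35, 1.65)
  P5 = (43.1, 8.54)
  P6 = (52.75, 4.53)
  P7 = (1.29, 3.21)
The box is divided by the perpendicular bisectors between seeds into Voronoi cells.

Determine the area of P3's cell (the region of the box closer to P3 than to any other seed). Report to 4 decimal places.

Area of P3's cell: 142.3153

1. box [0,95]×[0,10]: [(0, 0) (95, 0) (95, 10) (0, 10)]
2. ⊥bis P3·P0 via (39.97,3.75): [(39.5559, 0) (95, 0) (95, 10) (40.6602, 10)]  |A|=548.9195
3. ⊥bis P3·P1 via (73.17,2.735): [(39.5559, 0) (73.5853, 0) (72.067, 10) (40.6602, 10)]  |A|=327.1806
4. ⊥bis P3·P2 via (34.76,5.27): [(39.5559, 0) (73.5853, 0) (72.067, 10) (40.6602, 10)]  |A|=327.1806
5. ⊥bis P3·P4 via (37.705,1.425): [(39.5559, 0) (73.5853, 0) (72.067, 10) (40.6602, 10)]  |A|=327.1806
6. ⊥bis P3·P5 via (53.08,4.87): [(51.2891, 0) (73.5853, 0) (72.067, 10) (54.9665, 10)]  |A|=196.983
7. ⊥bis P3·P6 via (57.905,2.865): [(56.9796, 0) (73.5853, 0) (72.067, 10) (60.2095, 10)]  |A|=142.3153
8. ⊥bis P3·P7 via (32.175,2.205): [(56.9796, 0) (73.5853, 0) (72.067, 10) (60.2095, 10)]  |A|=142.3153
9. canonical 4-gon: [(56.9796, 0) (73.5853, 0) (72.067, 10) (60.2095, 10)]
10. shoelace: 142.3153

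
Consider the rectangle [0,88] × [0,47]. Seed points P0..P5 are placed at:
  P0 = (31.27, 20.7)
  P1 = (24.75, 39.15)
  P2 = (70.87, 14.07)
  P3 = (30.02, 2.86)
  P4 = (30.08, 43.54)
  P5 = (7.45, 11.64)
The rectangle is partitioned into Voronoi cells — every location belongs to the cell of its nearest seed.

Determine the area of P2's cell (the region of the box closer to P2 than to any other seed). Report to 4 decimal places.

1. box [0,88]×[0,47]: [(0, 0) (88, 0) (88, 47) (0, 47)]
2. ⊥bis P2·P0 via (51.07,17.385): [(48.1593, 0) (88, 0) (88, 47) (56.0283, 47)]  |A|=1687.5914
3. ⊥bis P2·P1 via (47.81,26.61): [(54.7517, 39.3752) (48.1593, 0) (88, 0) (88, 47) (58.8981, 47)]  |A|=1676.6506
4. ⊥bis P2·P3 via (50.445,8.465): [(54.7517, 39.3752) (49.9056, 10.4305) (52.768, 0) (88, 0) (88, 47) (58.8981, 47)]  |A|=1652.6156
5. ⊥bis P2·P4 via (50.475,28.805): [(53.7382, 33.3216) (49.9056, 10.4305) (52.768, 0) (88, 0) (88, 47) (63.6205, 47)]  |A|=1611.6314
6. ⊥bis P2·P5 via (39.16,12.855): [(53.7382, 33.3216) (49.9056, 10.4305) (52.768, 0) (88, 0) (88, 47) (63.6205, 47)]  |A|=1611.6314
7. canonical 6-gon: [(53.7382, 33.3216) (49.9056, 10.4305) (52.768, 0) (88, 0) (88, 47) (63.6205, 47)]
8. shoelace: 1611.6314

Area of P2's cell: 1611.6314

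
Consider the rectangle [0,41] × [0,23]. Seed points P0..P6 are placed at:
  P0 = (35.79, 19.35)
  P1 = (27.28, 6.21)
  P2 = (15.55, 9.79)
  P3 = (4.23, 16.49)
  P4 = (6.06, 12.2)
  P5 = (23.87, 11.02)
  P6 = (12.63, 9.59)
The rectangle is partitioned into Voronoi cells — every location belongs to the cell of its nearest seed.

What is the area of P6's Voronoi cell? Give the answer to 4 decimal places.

1. box [0,41]×[0,23]: [(0, 0) (41, 0) (41, 23) (0, 23)]
2. ⊥bis P6·P0 via (24.21,14.47): [(0, 0) (30.3079, 0) (20.6153, 23) (0, 23)]  |A|=585.6169
3. ⊥bis P6·P1 via (19.955,7.9): [(0, 0) (18.1323, 0) (22.4399, 18.6704) (20.6153, 23) (0, 23)]  |A|=471.956
4. ⊥bis P6·P2 via (14.09,9.69): [(0, 0) (14.7537, 0) (13.1784, 23) (0, 23)]  |A|=321.2186
5. ⊥bis P6·P3 via (8.43,13.04): [(0, 2.7774) (0, 0) (14.7537, 0) (13.4426, 19.1423)]  |A|=159.8773
6. ⊥bis P6·P4 via (9.345,10.895): [(11.8521, 17.2061) (5.0168, 0) (14.7537, 0) (13.4426, 19.1423)]  |A|=100.2581
7. ⊥bis P6·P5 via (18.25,10.305): [(11.8521, 17.2061) (5.0168, 0) (14.7537, 0) (13.4426, 19.1423)]  |A|=100.2581
8. canonical 4-gon: [(11.8521, 17.2061) (5.0168, 0) (14.7537, 0) (13.4426, 19.1423)]
9. shoelace: 100.2581

Area of P6's cell: 100.2581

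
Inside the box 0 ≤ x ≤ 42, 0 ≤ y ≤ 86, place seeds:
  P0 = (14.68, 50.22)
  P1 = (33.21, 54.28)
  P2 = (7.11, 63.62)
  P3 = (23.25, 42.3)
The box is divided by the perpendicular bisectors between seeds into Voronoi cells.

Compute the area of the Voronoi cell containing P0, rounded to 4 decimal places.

1. box [0,42]×[0,86]: [(0, 0) (42, 0) (42, 86) (0, 86)]
2. ⊥bis P0·P1 via (23.945,52.25): [(0, 0) (35.3932, 0) (16.5502, 86) (0, 86)]  |A|=2233.5674
3. ⊥bis P0·P2 via (10.895,56.92): [(0, 50.7651) (0, 0) (35.3932, 0) (21.5971, 62.9659)]  |A|=1662.4719
4. ⊥bis P0·P3 via (18.965,46.26): [(0, 50.7651) (0, 25.7385) (24.0515, 51.7639) (21.5971, 62.9659)]  |A|=436.9012
5. canonical 4-gon: [(0, 50.7651) (0, 25.7385) (24.0515, 51.7639) (21.5971, 62.9659)]
6. shoelace: 436.9012

Area of P0's cell: 436.9012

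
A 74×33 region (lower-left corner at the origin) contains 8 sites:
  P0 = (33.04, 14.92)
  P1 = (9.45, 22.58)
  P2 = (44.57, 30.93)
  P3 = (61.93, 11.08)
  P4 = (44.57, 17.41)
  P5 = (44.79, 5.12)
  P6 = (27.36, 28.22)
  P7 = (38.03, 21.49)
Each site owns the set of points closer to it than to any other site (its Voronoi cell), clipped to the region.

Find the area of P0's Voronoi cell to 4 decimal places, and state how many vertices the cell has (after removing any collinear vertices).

1. box [0,74]×[0,33]: [(0, 0) (74, 0) (74, 33) (0, 33)]
2. ⊥bis P0·P1 via (21.245,18.75): [(15.1566, 0) (74, 0) (74, 33) (25.8722, 33)]  |A|=1765.025
3. ⊥bis P0·P2 via (38.805,22.925): [(25.6719, 32.3831) (15.1566, 0) (70.6375, 0)]  |A|=898.3236
4. ⊥bis P0·P3 via (47.485,13): [(47.9307, 16.3529) (25.6719, 32.3831) (15.1566, 0) (45.7571, 0)]  |A|=694.8893
5. ⊥bis P0·P4 via (38.805,16.165): [(37.0763, 24.17) (25.6719, 32.3831) (15.1566, 0) (42.296, 0)]  |A|=555.8156
6. ⊥bis P0·P5 via (38.915,10.02): [(39.8817, 11.1791) (37.0763, 24.17) (25.6719, 32.3831) (15.1566, 0) (30.5579, 0)]  |A|=490.205
7. ⊥bis P0·P6 via (30.2,21.57): [(39.8817, 11.1791) (37.0763, 24.17) (36.7828, 24.3813) (20.8664, 17.5839) (15.1566, 0) (30.5579, 0)]  |A|=388.7616
8. ⊥bis P0·P7 via (35.535,18.205): [(39.8817, 11.1791) (38.9196, 15.6344) (30.779, 21.8173) (20.8664, 17.5839) (15.1566, 0) (30.5579, 0)]  |A|=358.707
9. canonical 6-gon: [(39.8817, 11.1791) (38.9196, 15.6344) (30.779, 21.8173) (20.8664, 17.5839) (15.1566, 0) (30.5579, 0)]
10. shoelace: 358.707

Area of P0's cell: 358.7070 (6 vertices)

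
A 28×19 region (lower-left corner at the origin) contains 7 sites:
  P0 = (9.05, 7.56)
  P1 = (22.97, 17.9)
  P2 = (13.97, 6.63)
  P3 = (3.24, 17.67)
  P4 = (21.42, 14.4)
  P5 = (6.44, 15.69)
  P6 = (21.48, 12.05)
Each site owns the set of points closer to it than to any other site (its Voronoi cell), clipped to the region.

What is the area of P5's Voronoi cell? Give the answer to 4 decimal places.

Area of P5's cell: 74.6650

1. box [0,28]×[0,19]: [(0, 0) (28, 0) (28, 19) (0, 19)]
2. ⊥bis P5·P0 via (7.745,11.625): [(0, 9.1386) (28, 18.1275) (28, 19) (0, 19)]  |A|=150.2742
3. ⊥bis P5·P1 via (14.705,16.795): [(0, 9.1386) (15.0813, 13.9802) (14.4102, 19) (0, 19)]  |A|=110.5296
4. ⊥bis P5·P2 via (10.205,11.16): [(0, 9.1386) (12.6648, 13.2044) (14.933, 15.0896) (14.4102, 19) (0, 19)]  |A|=109.1317
5. ⊥bis P5·P3 via (4.84,16.68): [(0.2168, 9.2082) (12.6648, 13.2044) (14.933, 15.0896) (14.4102, 19) (6.2755, 19)]  |A|=77.3384
6. ⊥bis P5·P4 via (13.93,15.045): [(0.2168, 9.2082) (12.6648, 13.2044) (13.8568, 14.1951) (14.2706, 19) (6.2755, 19)]  |A|=74.665
7. ⊥bis P5·P6 via (13.96,13.87): [(0.2168, 9.2082) (12.6648, 13.2044) (13.8568, 14.1951) (14.2706, 19) (6.2755, 19)]  |A|=74.665
8. canonical 5-gon: [(0.2168, 9.2082) (12.6648, 13.2044) (13.8568, 14.1951) (14.2706, 19) (6.2755, 19)]
9. shoelace: 74.665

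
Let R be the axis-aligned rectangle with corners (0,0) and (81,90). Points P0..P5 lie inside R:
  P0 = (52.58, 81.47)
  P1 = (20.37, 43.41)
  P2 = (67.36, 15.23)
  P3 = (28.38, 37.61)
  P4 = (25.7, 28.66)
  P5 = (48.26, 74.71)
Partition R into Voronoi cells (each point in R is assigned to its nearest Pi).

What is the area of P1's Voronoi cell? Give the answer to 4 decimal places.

Area of P1's cell: 1294.8663

1. box [0,81]×[0,90]: [(0, 0) (81, 0) (81, 90) (0, 90)]
2. ⊥bis P1·P0 via (36.475,62.44): [(0, 0) (81, 0) (81, 24.7587) (3.9095, 90) (0, 90)]  |A|=4775.259
3. ⊥bis P1·P2 via (43.865,29.32): [(0, 0) (26.2817, 0) (54.5524, 47.1412) (3.9095, 90) (0, 90)]  |A|=3158.113
4. ⊥bis P1·P3 via (24.375,40.51): [(0, 6.8473) (38.8184, 60.4568) (3.9095, 90) (0, 90)]  |A|=1671.677
5. ⊥bis P1·P4 via (23.035,36.035): [(0, 27.7112) (20.4612, 35.105) (38.8184, 60.4568) (3.9095, 90) (0, 90)]  |A|=1458.2266
6. ⊥bis P1·P5 via (34.315,59.06): [(0, 89.6365) (0, 27.7112) (20.4612, 35.105) (36.4375, 57.1687)]  |A|=1294.8663
7. canonical 4-gon: [(0, 89.6365) (0, 27.7112) (20.4612, 35.105) (36.4375, 57.1687)]
8. shoelace: 1294.8663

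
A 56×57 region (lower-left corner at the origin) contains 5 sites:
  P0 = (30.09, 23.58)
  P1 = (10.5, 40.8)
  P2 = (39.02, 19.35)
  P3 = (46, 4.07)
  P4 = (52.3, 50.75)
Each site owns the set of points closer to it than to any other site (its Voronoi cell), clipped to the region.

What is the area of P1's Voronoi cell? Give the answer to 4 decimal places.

1. box [0,56]×[0,57]: [(0, 0) (56, 0) (56, 57) (0, 57)]
2. ⊥bis P1·P0 via (20.295,32.19): [(0, 9.1018) (42.1035, 57) (0, 57)]  |A|=1008.3408
3. ⊥bis P1·P2 via (24.76,30.075): [(0, 9.1018) (42.1035, 57) (0, 57)]  |A|=1008.3408
4. ⊥bis P1·P3 via (28.25,22.435): [(0, 9.1018) (42.1035, 57) (0, 57)]  |A|=1008.3408
5. ⊥bis P1·P4 via (31.4,45.775): [(0, 9.1018) (31.5782, 45.0262) (28.728, 57) (0, 57)]  |A|=928.2631
6. canonical 4-gon: [(0, 9.1018) (31.5782, 45.0262) (28.728, 57) (0, 57)]
7. shoelace: 928.2631

Area of P1's cell: 928.2631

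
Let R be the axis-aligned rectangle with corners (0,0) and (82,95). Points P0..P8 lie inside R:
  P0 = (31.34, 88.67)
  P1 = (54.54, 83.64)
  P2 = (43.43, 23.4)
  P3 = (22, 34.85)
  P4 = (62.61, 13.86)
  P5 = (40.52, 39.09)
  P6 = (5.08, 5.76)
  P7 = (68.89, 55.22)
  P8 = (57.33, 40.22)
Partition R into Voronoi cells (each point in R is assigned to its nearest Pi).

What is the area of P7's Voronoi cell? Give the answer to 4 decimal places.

1. box [0,82]×[0,95]: [(0, 0) (82, 0) (82, 95) (0, 95)]
2. ⊥bis P7·P0 via (50.115,71.945): [(0, 15.6874) (0, 0) (82, 0) (82, 95) (70.6527, 95)]  |A|=4988.1747
3. ⊥bis P7·P1 via (61.715,69.43): [(36.5601, 56.7286) (0, 15.6874) (0, 0) (82, 0) (82, 79.6724)]  |A|=4422.7937
4. ⊥bis P7·P2 via (56.16,39.31): [(36.5601, 56.7286) (35.6571, 55.7149) (82, 18.6348) (82, 79.6724)]  |A|=1427.0044
5. ⊥bis P7·P3 via (45.445,45.035): [(39.6806, 58.3042) (43.5484, 49.4009) (82, 18.6348) (82, 79.6724)]  |A|=1403.2154
6. ⊥bis P7·P4 via (65.75,34.54): [(39.6806, 58.3042) (43.5484, 49.4009) (61.2717, 35.22) (82, 32.0726) (82, 79.6724)]  |A|=1263.9434
7. ⊥bis P7·P5 via (54.705,47.155): [(46.4287, 61.7116) (61.5115, 35.1836) (82, 32.0726) (82, 79.6724)]  |A|=1094.8915
8. ⊥bis P7·P6 via (36.985,30.49): [(46.4287, 61.7116) (61.5115, 35.1836) (82, 32.0726) (82, 79.6724)]  |A|=1094.8915
9. ⊥bis P7·P8 via (63.11,47.72): [(46.4287, 61.7116) (47.5782, 59.6898) (82, 33.1621) (82, 79.6724)]  |A|=846.7648
10. canonical 4-gon: [(46.4287, 61.7116) (47.5782, 59.6898) (82, 33.1621) (82, 79.6724)]
11. shoelace: 846.7648

Area of P7's cell: 846.7648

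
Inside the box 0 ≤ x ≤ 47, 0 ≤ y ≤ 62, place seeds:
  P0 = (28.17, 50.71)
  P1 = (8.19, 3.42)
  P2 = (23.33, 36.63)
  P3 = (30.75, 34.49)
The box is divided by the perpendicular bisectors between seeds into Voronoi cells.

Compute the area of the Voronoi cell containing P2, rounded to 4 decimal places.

Area of P2's cell: 678.6462

1. box [0,47]×[0,62]: [(0, 0) (47, 0) (47, 62) (0, 62)]
2. ⊥bis P2·P0 via (25.75,43.67): [(0, 52.5216) (0, 0) (47, 0) (47, 36.3653)]  |A|=2088.8416
3. ⊥bis P2·P1 via (15.76,20.025): [(0, 52.5216) (0, 27.2098) (47, 5.7831) (47, 36.3653)]  |A|=1313.5091
4. ⊥bis P2·P3 via (27.04,35.56): [(29.0517, 42.5351) (0, 52.5216) (0, 27.2098) (21.7694, 17.2854)]  |A|=678.6462
5. canonical 4-gon: [(29.0517, 42.5351) (0, 52.5216) (0, 27.2098) (21.7694, 17.2854)]
6. shoelace: 678.6462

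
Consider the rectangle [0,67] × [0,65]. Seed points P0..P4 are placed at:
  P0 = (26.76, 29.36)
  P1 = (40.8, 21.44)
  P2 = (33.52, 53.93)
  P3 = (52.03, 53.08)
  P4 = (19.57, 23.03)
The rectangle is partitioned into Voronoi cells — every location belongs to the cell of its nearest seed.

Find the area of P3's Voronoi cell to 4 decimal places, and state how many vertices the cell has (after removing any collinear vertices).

Area of P3's cell: 746.8673 (4 vertices)

1. box [0,67]×[0,65]: [(0, 0) (67, 0) (67, 65) (0, 65)]
2. ⊥bis P3·P0 via (39.395,41.22): [(67, 11.8111) (67, 65) (17.0736, 65)]  |A|=1327.7642
3. ⊥bis P3·P1 via (46.415,37.26): [(41.4619, 39.018) (67, 29.9538) (67, 65) (17.0736, 65)]  |A|=1096.1005
4. ⊥bis P3·P2 via (42.775,53.505): [(42.0994, 38.7918) (67, 29.9538) (67, 65) (43.3029, 65)]  |A|=746.8673
5. ⊥bis P3·P4 via (35.8,38.055): [(42.0994, 38.7918) (67, 29.9538) (67, 65) (43.3029, 65)]  |A|=746.8673
6. canonical 4-gon: [(42.0994, 38.7918) (67, 29.9538) (67, 65) (43.3029, 65)]
7. shoelace: 746.8673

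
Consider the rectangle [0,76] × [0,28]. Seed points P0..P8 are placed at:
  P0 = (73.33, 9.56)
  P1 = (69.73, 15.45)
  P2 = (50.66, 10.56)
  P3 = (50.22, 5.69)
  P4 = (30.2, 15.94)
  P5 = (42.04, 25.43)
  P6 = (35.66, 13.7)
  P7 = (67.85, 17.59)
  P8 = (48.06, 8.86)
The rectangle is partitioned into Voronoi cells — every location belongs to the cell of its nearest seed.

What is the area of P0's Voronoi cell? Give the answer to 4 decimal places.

Area of P0's cell: 150.1295

1. box [0,76]×[0,28]: [(0, 0) (76, 0) (76, 28) (0, 28)]
2. ⊥bis P0·P1 via (71.53,12.505): [(51.0704, 0) (76, 0) (76, 15.2371)]  |A|=189.927
3. ⊥bis P0·P2 via (61.995,10.06): [(61.8416, 6.5834) (61.5512, 0) (76, 0) (76, 15.2371)]  |A|=155.4272
4. ⊥bis P0·P3 via (61.775,7.625): [(61.9394, 6.6432) (63.0519, 0) (76, 0) (76, 15.2371)]  |A|=150.1295
5. ⊥bis P0·P4 via (51.765,12.75): [(61.9394, 6.6432) (63.0519, 0) (76, 0) (76, 15.2371)]  |A|=150.1295
6. ⊥bis P0·P5 via (57.685,17.495): [(61.9394, 6.6432) (63.0519, 0) (76, 0) (76, 15.2371)]  |A|=150.1295
7. ⊥bis P0·P6 via (54.495,11.63): [(61.9394, 6.6432) (63.0519, 0) (76, 0) (76, 15.2371)]  |A|=150.1295
8. ⊥bis P0·P7 via (70.59,13.575): [(61.9394, 6.6432) (63.0519, 0) (76, 0) (76, 15.2371)]  |A|=150.1295
9. ⊥bis P0·P8 via (60.695,9.21): [(61.9394, 6.6432) (63.0519, 0) (76, 0) (76, 15.2371)]  |A|=150.1295
10. canonical 4-gon: [(61.9394, 6.6432) (63.0519, 0) (76, 0) (76, 15.2371)]
11. shoelace: 150.1295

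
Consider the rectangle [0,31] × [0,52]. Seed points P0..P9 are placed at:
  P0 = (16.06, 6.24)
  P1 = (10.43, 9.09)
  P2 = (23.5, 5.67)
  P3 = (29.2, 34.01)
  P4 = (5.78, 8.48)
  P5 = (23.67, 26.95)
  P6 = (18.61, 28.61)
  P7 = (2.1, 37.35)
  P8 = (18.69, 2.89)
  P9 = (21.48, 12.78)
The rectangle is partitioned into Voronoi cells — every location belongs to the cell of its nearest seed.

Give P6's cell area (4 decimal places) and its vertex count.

Area of P6's cell: 245.3716 (6 vertices)

1. box [0,31]×[0,52]: [(0, 0) (31, 0) (31, 52) (0, 52)]
2. ⊥bis P6·P0 via (17.335,17.425): [(0, 19.4011) (31, 15.8673) (31, 52) (0, 52)]  |A|=1065.3406
3. ⊥bis P6·P1 via (14.52,18.85): [(0, 24.9347) (18.1393, 17.3333) (31, 15.8673) (31, 52) (0, 52)]  |A|=1015.1523
4. ⊥bis P6·P2 via (21.055,17.14): [(0, 24.9347) (18.1393, 17.3333) (20.63, 17.0494) (31, 19.2599) (31, 52) (0, 52)]  |A|=997.5615
5. ⊥bis P6·P3 via (23.905,31.31): [(0, 24.9347) (18.1393, 17.3333) (20.63, 17.0494) (30.1427, 19.0772) (13.3549, 52) (0, 52)]  |A|=693.0635
6. ⊥bis P6·P4 via (12.195,18.545): [(0, 26.3176) (6.3347, 22.2801) (18.1393, 17.3333) (20.63, 17.0494) (30.1427, 19.0772) (13.3549, 52) (0, 52)]  |A|=688.6835
7. ⊥bis P6·P5 via (21.14,27.78): [(0, 26.3176) (6.3347, 22.2801) (17.7644, 17.4904) (22.9272, 33.2276) (13.3549, 52) (0, 52)]  |A|=590.2339
8. ⊥bis P6·P7 via (10.355,32.98): [(5.1055, 23.0636) (6.3347, 22.2801) (17.7644, 17.4904) (22.9272, 33.2276) (16.8231, 45.1984)]  |A|=253.2183
9. ⊥bis P6·P8 via (18.65,15.75): [(5.1055, 23.0636) (6.3347, 22.2801) (17.7644, 17.4904) (22.9272, 33.2276) (16.8231, 45.1984)]  |A|=253.2183
10. ⊥bis P6·P9 via (20.045,20.695): [(5.1055, 23.0636) (6.3347, 22.2801) (13.1153, 19.4386) (18.7379, 20.458) (22.9272, 33.2276) (16.8231, 45.1984)]  |A|=245.3716
11. canonical 6-gon: [(5.1055, 23.0636) (6.3347, 22.2801) (13.1153, 19.4386) (18.7379, 20.458) (22.9272, 33.2276) (16.8231, 45.1984)]
12. shoelace: 245.3716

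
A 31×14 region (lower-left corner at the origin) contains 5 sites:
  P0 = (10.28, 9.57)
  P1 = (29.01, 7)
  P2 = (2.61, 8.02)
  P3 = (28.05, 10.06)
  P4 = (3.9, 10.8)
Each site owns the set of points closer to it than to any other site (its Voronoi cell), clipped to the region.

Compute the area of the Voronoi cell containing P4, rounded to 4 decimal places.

1. box [0,31]×[0,14]: [(0, 0) (31, 0) (31, 14) (0, 14)]
2. ⊥bis P4·P0 via (7.09,10.185): [(0, 0) (5.1264, 0) (7.8255, 14) (0, 14)]  |A|=90.6635
3. ⊥bis P4·P1 via (16.455,8.9): [(0, 0) (5.1264, 0) (7.8255, 14) (0, 14)]  |A|=90.6635
4. ⊥bis P4·P2 via (3.255,9.41): [(0, 10.9204) (6.6379, 7.8402) (7.8255, 14) (0, 14)]  |A|=34.3228
5. ⊥bis P4·P3 via (15.975,10.43): [(0, 10.9204) (6.6379, 7.8402) (7.8255, 14) (0, 14)]  |A|=34.3228
6. canonical 4-gon: [(0, 10.9204) (6.6379, 7.8402) (7.8255, 14) (0, 14)]
7. shoelace: 34.3228

Area of P4's cell: 34.3228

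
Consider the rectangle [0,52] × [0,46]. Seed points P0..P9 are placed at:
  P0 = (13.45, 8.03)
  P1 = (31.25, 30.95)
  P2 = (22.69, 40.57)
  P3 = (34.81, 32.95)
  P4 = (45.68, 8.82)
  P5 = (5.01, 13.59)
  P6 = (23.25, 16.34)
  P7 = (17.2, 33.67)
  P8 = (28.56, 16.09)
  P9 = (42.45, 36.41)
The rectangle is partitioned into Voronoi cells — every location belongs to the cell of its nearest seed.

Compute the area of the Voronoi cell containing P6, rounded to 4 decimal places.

Area of P6's cell: 171.3069

1. box [0,52]×[0,46]: [(0, 0) (52, 0) (52, 46) (0, 46)]
2. ⊥bis P6·P0 via (18.35,12.185): [(0, 33.8252) (28.6824, 0) (52, 0) (52, 46) (0, 46)]  |A|=1906.9064
3. ⊥bis P6·P1 via (27.25,23.645): [(0, 38.5663) (0, 33.8252) (28.6824, 0) (52, 0) (52, 10.0926)]  |A|=780.0385
4. ⊥bis P6·P2 via (22.97,28.455): [(18.6482, 28.3551) (4.9077, 28.0375) (28.6824, 0) (52, 0) (52, 10.0926)]  |A|=695.2904
5. ⊥bis P6·P3 via (29.03,24.645): [(42.3368, 15.3839) (18.6482, 28.3551) (4.9077, 28.0375) (28.6824, 0) (52, 0) (52, 8.6587)]  |A|=688.362
6. ⊥bis P6·P4 via (34.465,12.58): [(36.4802, 18.5908) (18.6482, 28.3551) (4.9077, 28.0375) (28.6824, 0) (30.2474, 0)]  |A|=414.7731
7. ⊥bis P6·P5 via (14.13,14.965): [(36.4802, 18.5908) (18.6482, 28.3551) (12.1339, 28.2046) (13.7272, 17.6367) (28.6824, 0) (30.2474, 0)]  |A|=376.4571
8. ⊥bis P6·P7 via (20.225,25.005): [(36.4802, 18.5908) (22.9982, 25.9731) (12.9967, 22.4816) (13.7272, 17.6367) (28.6824, 0) (30.2474, 0)]  |A|=338.2458
9. ⊥bis P6·P8 via (25.905,16.215): [(26.2798, 24.1762) (22.9982, 25.9731) (12.9967, 22.4816) (13.7272, 17.6367) (25.3278, 3.956)]  |A|=171.3069
10. ⊥bis P6·P9 via (32.85,26.375): [(26.2798, 24.1762) (22.9982, 25.9731) (12.9967, 22.4816) (13.7272, 17.6367) (25.3278, 3.956)]  |A|=171.3069
11. canonical 5-gon: [(26.2798, 24.1762) (22.9982, 25.9731) (12.9967, 22.4816) (13.7272, 17.6367) (25.3278, 3.956)]
12. shoelace: 171.3069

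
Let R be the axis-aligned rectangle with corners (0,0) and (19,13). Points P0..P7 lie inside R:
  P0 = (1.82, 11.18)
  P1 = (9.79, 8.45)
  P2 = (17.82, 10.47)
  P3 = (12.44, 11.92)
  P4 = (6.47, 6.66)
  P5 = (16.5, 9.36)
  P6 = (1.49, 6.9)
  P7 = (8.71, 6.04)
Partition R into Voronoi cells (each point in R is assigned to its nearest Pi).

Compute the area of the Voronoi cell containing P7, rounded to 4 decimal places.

Area of P7's cell: 51.3027

1. box [0,19]×[0,13]: [(0, 0) (19, 0) (19, 13) (0, 13)]
2. ⊥bis P7·P0 via (5.265,8.61): [(0, 1.5524) (0, 0) (19, 0) (19, 13) (8.54, 13)]  |A|=198.1191
3. ⊥bis P7·P1 via (9.25,7.245): [(5.5003, 8.9254) (0, 1.5524) (0, 0) (19, 0) (19, 2.8757)]  |A|=108.4711
4. ⊥bis P7·P2 via (13.265,8.255): [(15.0117, 4.663) (5.5003, 8.9254) (0, 1.5524) (0, 0) (17.2792, 0)]  |A|=98.7246
5. ⊥bis P7·P3 via (10.575,8.98): [(15.0117, 4.663) (5.5003, 8.9254) (0, 1.5524) (0, 0) (17.2792, 0)]  |A|=98.7246
6. ⊥bis P7·P4 via (7.59,6.35): [(15.0117, 4.663) (7.9936, 7.808) (5.8324, 0) (17.2792, 0)]  |A|=57.4857
7. ⊥bis P7·P5 via (12.605,7.7): [(13.6367, 5.2792) (7.9936, 7.808) (5.8324, 0) (15.8866, 0)]  |A|=51.3027
8. ⊥bis P7·P6 via (5.1,6.47): [(13.6367, 5.2792) (7.9936, 7.808) (5.8324, 0) (15.8866, 0)]  |A|=51.3027
9. canonical 4-gon: [(13.6367, 5.2792) (7.9936, 7.808) (5.8324, 0) (15.8866, 0)]
10. shoelace: 51.3027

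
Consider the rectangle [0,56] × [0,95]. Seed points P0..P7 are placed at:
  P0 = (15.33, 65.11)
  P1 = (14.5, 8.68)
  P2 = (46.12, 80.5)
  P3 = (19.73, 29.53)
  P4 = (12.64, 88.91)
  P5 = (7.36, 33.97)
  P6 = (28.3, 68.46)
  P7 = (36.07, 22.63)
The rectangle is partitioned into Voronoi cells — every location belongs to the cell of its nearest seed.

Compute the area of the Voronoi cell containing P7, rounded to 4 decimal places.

1. box [0,56]×[0,95]: [(0, 0) (56, 0) (56, 95) (0, 95)]
2. ⊥bis P7·P0 via (25.7,43.87): [(0, 31.3225) (0, 0) (56, 0) (56, 58.6634)]  |A|=2519.604
3. ⊥bis P7·P1 via (25.285,15.655): [(11.5161, 36.945) (35.4096, 0) (56, 0) (56, 58.6634)]  |A|=1685.1443
4. ⊥bis P7·P2 via (41.095,51.565): [(41.365, 51.5181) (11.5161, 36.945) (35.4096, 0) (56, 0) (56, 48.9765)]  |A|=1614.2608
5. ⊥bis P7·P3 via (27.9,26.08): [(41.365, 51.5181) (37.9347, 49.8433) (24.2038, 17.3269) (35.4096, 0) (56, 0) (56, 48.9765)]  |A|=1273.2938
6. ⊥bis P7·P4 via (24.355,55.77): [(41.365, 51.5181) (37.9347, 49.8433) (24.2038, 17.3269) (35.4096, 0) (56, 0) (56, 48.9765)]  |A|=1273.2938
7. ⊥bis P7·P5 via (21.715,28.3): [(41.365, 51.5181) (37.9347, 49.8433) (24.2038, 17.3269) (35.4096, 0) (56, 0) (56, 48.9765)]  |A|=1273.2938
8. ⊥bis P7·P6 via (32.185,45.545): [(54.2341, 49.2832) (36.423, 46.2635) (24.2038, 17.3269) (35.4096, 0) (56, 0) (56, 48.9765)]  |A|=1229.0863
9. canonical 6-gon: [(54.2341, 49.2832) (36.423, 46.2635) (24.2038, 17.3269) (35.4096, 0) (56, 0) (56, 48.9765)]
10. shoelace: 1229.0863

Area of P7's cell: 1229.0863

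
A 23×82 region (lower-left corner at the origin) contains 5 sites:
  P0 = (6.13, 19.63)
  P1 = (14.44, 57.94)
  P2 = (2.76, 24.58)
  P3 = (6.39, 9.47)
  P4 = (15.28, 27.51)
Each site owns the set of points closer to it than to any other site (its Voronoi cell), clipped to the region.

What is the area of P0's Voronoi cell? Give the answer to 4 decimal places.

1. box [0,23]×[0,82]: [(0, 0) (23, 0) (23, 82) (0, 82)]
2. ⊥bis P0·P1 via (10.285,38.785): [(0, 41.016) (0, 0) (23, 0) (23, 36.0269)]  |A|=885.9933
3. ⊥bis P0·P2 via (4.445,22.105): [(0, 19.0788) (0, 0) (23, 0) (23, 34.7374)]  |A|=618.8863
4. ⊥bis P0·P3 via (6.26,14.55): [(0, 19.0788) (0, 14.3898) (23, 14.9784) (23, 34.7374)]  |A|=281.1522
5. ⊥bis P0·P4 via (10.705,23.57): [(9.1866, 25.3331) (0, 19.0788) (0, 14.3898) (18.2097, 14.8558)]  |A|=119.0347
6. canonical 4-gon: [(9.1866, 25.3331) (0, 19.0788) (0, 14.3898) (18.2097, 14.8558)]
7. shoelace: 119.0347

Area of P0's cell: 119.0347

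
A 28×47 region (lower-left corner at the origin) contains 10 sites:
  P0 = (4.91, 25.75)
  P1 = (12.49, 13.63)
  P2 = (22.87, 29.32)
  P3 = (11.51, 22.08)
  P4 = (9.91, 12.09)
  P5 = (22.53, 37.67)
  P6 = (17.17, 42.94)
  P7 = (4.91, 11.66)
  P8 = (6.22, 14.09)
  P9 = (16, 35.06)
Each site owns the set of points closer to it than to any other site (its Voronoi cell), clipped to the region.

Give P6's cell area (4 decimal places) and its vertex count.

Area of P6's cell: 159.3258 (5 vertices)

1. box [0,28]×[0,47]: [(0, 0) (28, 0) (28, 47) (0, 47)]
2. ⊥bis P6·P0 via (11.04,34.345): [(0, 42.2188) (28, 22.249) (28, 47) (0, 47)]  |A|=413.4505
3. ⊥bis P6·P1 via (14.83,28.285): [(0, 42.2188) (20.8946, 27.3167) (28, 26.1821) (28, 47) (0, 47)]  |A|=399.4774
4. ⊥bis P6·P2 via (20.02,36.13): [(0, 42.2188) (12.7835, 33.1015) (28, 39.4696) (28, 47) (0, 47)]  |A|=282.4319
5. ⊥bis P6·P3 via (14.34,32.51): [(0, 42.2188) (12.7835, 33.1015) (28, 39.4696) (28, 47) (0, 47)]  |A|=282.4319
6. ⊥bis P6·P4 via (13.54,27.515): [(0, 42.2188) (12.7835, 33.1015) (28, 39.4696) (28, 47) (0, 47)]  |A|=282.4319
7. ⊥bis P6·P5 via (19.85,40.305): [(0, 42.2188) (12.7741, 33.1082) (26.4326, 47) (0, 47)]  |A|=214.1353
8. ⊥bis P6·P7 via (11.04,27.3): [(0, 42.2188) (12.7741, 33.1082) (26.4326, 47) (0, 47)]  |A|=214.1353
9. ⊥bis P6·P8 via (11.695,28.515): [(0, 42.2188) (12.7741, 33.1082) (26.4326, 47) (0, 47)]  |A|=214.1353
10. ⊥bis P6·P9 via (16.585,39): [(0, 42.2188) (1.3392, 41.2637) (18.3144, 38.7432) (26.4326, 47) (0, 47)]  |A|=159.3258
11. canonical 5-gon: [(0, 42.2188) (1.3392, 41.2637) (18.3144, 38.7432) (26.4326, 47) (0, 47)]
12. shoelace: 159.3258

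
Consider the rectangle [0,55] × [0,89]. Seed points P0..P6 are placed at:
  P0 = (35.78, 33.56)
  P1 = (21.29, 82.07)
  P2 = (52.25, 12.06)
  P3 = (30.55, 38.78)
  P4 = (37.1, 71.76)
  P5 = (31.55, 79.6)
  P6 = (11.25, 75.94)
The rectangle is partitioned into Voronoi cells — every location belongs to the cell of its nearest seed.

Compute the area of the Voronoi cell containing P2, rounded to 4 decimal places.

1. box [0,55]×[0,89]: [(0, 0) (55, 0) (55, 89) (0, 89)]
2. ⊥bis P2·P0 via (44.015,22.81): [(14.2387, 0) (55, 0) (55, 31.225)]  |A|=636.3856
3. ⊥bis P2·P1 via (36.77,47.065): [(14.2387, 0) (55, 0) (55, 31.225)]  |A|=636.3856
4. ⊥bis P2·P3 via (41.4,25.42): [(14.2387, 0) (55, 0) (55, 31.225)]  |A|=636.3856
5. ⊥bis P2·P4 via (44.675,41.91): [(14.2387, 0) (55, 0) (55, 31.225)]  |A|=636.3856
6. ⊥bis P2·P5 via (41.9,45.83): [(14.2387, 0) (55, 0) (55, 31.225)]  |A|=636.3856
7. ⊥bis P2·P6 via (31.75,44): [(14.2387, 0) (55, 0) (55, 31.225)]  |A|=636.3856
8. canonical 3-gon: [(14.2387, 0) (55, 0) (55, 31.225)]
9. shoelace: 636.3856

Area of P2's cell: 636.3856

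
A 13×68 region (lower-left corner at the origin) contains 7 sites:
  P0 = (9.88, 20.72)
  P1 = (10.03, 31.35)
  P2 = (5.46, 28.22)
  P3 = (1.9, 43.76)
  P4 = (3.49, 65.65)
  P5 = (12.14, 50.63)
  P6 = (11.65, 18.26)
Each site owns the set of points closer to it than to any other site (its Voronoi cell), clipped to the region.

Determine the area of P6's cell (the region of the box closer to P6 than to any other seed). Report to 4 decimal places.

1. box [0,13]×[0,68]: [(0, 0) (13, 0) (13, 68) (0, 68)]
2. ⊥bis P6·P0 via (10.765,19.49): [(0, 11.7445) (0, 0) (13, 0) (13, 21.0981)]  |A|=213.4766
3. ⊥bis P6·P1 via (10.84,24.805): [(0, 11.7445) (0, 0) (13, 0) (13, 21.0981)]  |A|=213.4766
4. ⊥bis P6·P2 via (8.555,23.24): [(0, 11.7445) (0, 0) (13, 0) (13, 21.0981)]  |A|=213.4766
5. ⊥bis P6·P3 via (6.775,31.01): [(0, 11.7445) (0, 0) (13, 0) (13, 21.0981)]  |A|=213.4766
6. ⊥bis P6·P4 via (7.57,41.955): [(0, 11.7445) (0, 0) (13, 0) (13, 21.0981)]  |A|=213.4766
7. ⊥bis P6·P5 via (11.895,34.445): [(0, 11.7445) (0, 0) (13, 0) (13, 21.0981)]  |A|=213.4766
8. canonical 4-gon: [(0, 11.7445) (0, 0) (13, 0) (13, 21.0981)]
9. shoelace: 213.4766

Area of P6's cell: 213.4766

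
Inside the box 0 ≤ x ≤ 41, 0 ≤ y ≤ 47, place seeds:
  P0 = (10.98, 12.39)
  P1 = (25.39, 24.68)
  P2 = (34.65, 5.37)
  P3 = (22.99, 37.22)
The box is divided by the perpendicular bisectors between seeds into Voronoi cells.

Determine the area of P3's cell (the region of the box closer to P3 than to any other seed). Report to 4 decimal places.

1. box [0,41]×[0,47]: [(0, 0) (41, 0) (41, 47) (0, 47)]
2. ⊥bis P3·P0 via (16.985,24.805): [(0, 33.0205) (41, 13.1892) (41, 47) (0, 47)]  |A|=979.7019
3. ⊥bis P3·P1 via (24.19,30.95): [(0, 33.0205) (9.925, 28.2199) (41, 34.1672) (41, 47) (0, 47)]  |A|=653.7557
4. ⊥bis P3·P2 via (28.82,21.295): [(0, 33.0205) (9.925, 28.2199) (41, 34.1672) (41, 47) (0, 47)]  |A|=653.7557
5. canonical 5-gon: [(0, 33.0205) (9.925, 28.2199) (41, 34.1672) (41, 47) (0, 47)]
6. shoelace: 653.7557

Area of P3's cell: 653.7557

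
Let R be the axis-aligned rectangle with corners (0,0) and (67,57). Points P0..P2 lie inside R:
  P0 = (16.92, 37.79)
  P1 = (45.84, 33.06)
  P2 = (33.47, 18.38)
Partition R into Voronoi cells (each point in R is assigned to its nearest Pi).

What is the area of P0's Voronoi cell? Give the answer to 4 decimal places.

Area of P0's cell: 1199.3310

1. box [0,67]×[0,57]: [(0, 0) (67, 0) (67, 57) (0, 57)]
2. ⊥bis P0·P1 via (31.38,35.425): [(0, 0) (25.5861, 0) (34.9087, 57) (0, 57)]  |A|=1724.1009
3. ⊥bis P0·P2 via (25.195,28.085): [(0, 6.6024) (30.9873, 33.0238) (34.9087, 57) (0, 57)]  |A|=1199.331
4. canonical 4-gon: [(0, 6.6024) (30.9873, 33.0238) (34.9087, 57) (0, 57)]
5. shoelace: 1199.331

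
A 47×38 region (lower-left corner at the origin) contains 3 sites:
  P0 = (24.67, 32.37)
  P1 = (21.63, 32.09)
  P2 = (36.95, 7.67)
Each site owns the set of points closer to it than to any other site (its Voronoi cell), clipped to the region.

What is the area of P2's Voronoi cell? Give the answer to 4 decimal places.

Area of P2's cell: 730.8617

1. box [0,47]×[0,38]: [(0, 0) (47, 0) (47, 38) (0, 38)]
2. ⊥bis P2·P0 via (30.81,20.02): [(0, 4.7023) (0, 0) (47, 0) (47, 28.0691)]  |A|=770.1287
3. ⊥bis P2·P1 via (29.29,19.88): [(24.5608, 16.9131) (0, 1.5048) (0, 0) (47, 0) (47, 28.0691)]  |A|=730.8617
4. canonical 5-gon: [(24.5608, 16.9131) (0, 1.5048) (0, 0) (47, 0) (47, 28.0691)]
5. shoelace: 730.8617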